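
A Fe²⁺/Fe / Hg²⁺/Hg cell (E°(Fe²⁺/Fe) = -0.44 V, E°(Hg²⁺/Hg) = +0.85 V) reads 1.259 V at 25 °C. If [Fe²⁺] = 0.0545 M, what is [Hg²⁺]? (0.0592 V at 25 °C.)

0.0049 M

From the Nernst equation, log Q = n(E° − E)/0.0592 = 2(1.29 − 1.259)/0.0592 = 1.047, so Q = 11.2.
With Q = [Fe²⁺]/[Hg²⁺] and the known concentrations, [Hg²⁺] in the denominator gives [Hg²⁺] = 0.0049 M.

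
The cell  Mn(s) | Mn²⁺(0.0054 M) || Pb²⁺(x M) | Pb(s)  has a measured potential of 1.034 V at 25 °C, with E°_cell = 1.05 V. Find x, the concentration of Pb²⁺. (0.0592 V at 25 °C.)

From the Nernst equation, log Q = n(E° − E)/0.0592 = 2(1.05 − 1.034)/0.0592 = 0.541, so Q = 3.47.
With Q = [Mn²⁺]/[Pb²⁺] and the known concentrations, [Pb²⁺] in the denominator gives [Pb²⁺] = 0.0016 M.

0.0016 M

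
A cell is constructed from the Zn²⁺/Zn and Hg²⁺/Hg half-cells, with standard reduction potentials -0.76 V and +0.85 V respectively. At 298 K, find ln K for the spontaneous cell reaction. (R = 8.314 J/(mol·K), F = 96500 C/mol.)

ln K = 125.4

E°_cell = +0.85 − (-0.76) = 1.61 V, with n = 2 electrons transferred.
At equilibrium E = 0, so the Nernst equation gives ln K = nFE°/RT = (2)(96500)(1.61)/((8.314)(298)) = 125.42.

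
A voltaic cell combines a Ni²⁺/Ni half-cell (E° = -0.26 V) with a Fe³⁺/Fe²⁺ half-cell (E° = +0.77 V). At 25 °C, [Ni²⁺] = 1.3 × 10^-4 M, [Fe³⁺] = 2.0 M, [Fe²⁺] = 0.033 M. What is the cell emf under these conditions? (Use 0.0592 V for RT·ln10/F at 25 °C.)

The Fe³⁺/Fe²⁺ couple has the higher reduction potential and acts as the cathode, so E°_cell = +0.77 − (-0.26) = 1.03 V.
Balancing electrons gives n = 2; the reaction quotient is Q = [Ni²⁺]·[Fe²⁺]^2/[Fe³⁺]^2 = 3.54 × 10^-8.
At 25 °C, E = E° − (0.0592/n) log Q = 1.03 − (0.0592/2)(-7.451) = 1.030 + 0.221 = 1.251 V.

1.25 V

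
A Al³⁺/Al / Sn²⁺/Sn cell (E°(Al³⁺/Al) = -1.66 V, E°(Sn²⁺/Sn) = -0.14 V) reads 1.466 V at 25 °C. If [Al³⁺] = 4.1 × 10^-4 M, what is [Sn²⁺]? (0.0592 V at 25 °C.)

From the Nernst equation, log Q = n(E° − E)/0.0592 = 6(1.52 − 1.466)/0.0592 = 5.473, so Q = 2.97 × 10^5.
With Q = [Al³⁺]^2/[Sn²⁺]^3 and the known concentrations, [Sn²⁺]^3 in the denominator gives [Sn²⁺] = 8.3 × 10^-5 M.

8.3 × 10^-5 M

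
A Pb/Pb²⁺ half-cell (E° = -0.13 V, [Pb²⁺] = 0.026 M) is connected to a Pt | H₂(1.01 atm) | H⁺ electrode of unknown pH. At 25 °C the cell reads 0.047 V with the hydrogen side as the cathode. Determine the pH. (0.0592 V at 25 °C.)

pH = 2.19

E°_cell = 0.13 V and n = 2.
log Q = n(E° − E)/0.0592 = 2×(0.13 − 0.047)/0.0592 = 2.804.
With Q = [Pb²⁺]·P(H₂) / [H⁺]^2, solving for [H⁺] gives log[H⁺] = -2.192, so pH = 2.19.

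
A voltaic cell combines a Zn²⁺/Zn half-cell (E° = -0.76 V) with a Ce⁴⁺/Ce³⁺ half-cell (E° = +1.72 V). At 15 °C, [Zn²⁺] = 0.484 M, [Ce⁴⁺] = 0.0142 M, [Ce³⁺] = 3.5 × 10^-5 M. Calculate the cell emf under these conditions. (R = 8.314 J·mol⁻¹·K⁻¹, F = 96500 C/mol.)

The Ce⁴⁺/Ce³⁺ couple has the higher reduction potential and acts as the cathode, so E°_cell = +1.72 − (-0.76) = 2.48 V.
Balancing electrons gives n = 2; the reaction quotient is Q = [Zn²⁺]·[Ce³⁺]^2/[Ce⁴⁺]^2 = 2.94 × 10^-6.
E = E° − (RT/nF) ln Q = 2.48 − (8.314×288)/(2×96500) × (-12.737) = 2.480 + 0.158 = 2.638 V.

2.64 V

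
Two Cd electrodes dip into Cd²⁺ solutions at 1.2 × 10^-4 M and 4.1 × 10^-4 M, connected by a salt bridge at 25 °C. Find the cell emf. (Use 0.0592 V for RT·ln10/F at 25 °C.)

0.016 V

Both half-cells are Cd²⁺/Cd, so E°_cell = 0. The concentrated side is the cathode; the cell reaction moves Cd²⁺ from high to low concentration with n = 2.
Q = [Cd²⁺]_dilute/[Cd²⁺]_conc = 1.2 × 10^-4/4.1 × 10^-4 = 0.293.
E = 0 − (0.0592/2) log Q = −(0.0592/2)(-0.534) = 0.0158 V.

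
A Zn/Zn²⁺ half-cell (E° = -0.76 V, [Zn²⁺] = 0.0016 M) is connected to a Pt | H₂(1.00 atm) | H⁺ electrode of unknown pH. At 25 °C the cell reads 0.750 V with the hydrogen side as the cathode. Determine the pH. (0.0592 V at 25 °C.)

pH = 1.57

E°_cell = 0.76 V and n = 2.
log Q = n(E° − E)/0.0592 = 2×(0.76 − 0.750)/0.0592 = 0.338.
With Q = [Zn²⁺]·P(H₂) / [H⁺]^2, solving for [H⁺] gives log[H⁺] = -1.567, so pH = 1.57.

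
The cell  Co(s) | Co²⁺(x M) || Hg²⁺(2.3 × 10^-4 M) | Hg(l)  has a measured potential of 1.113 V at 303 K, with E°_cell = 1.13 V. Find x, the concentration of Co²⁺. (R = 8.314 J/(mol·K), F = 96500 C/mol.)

From the Nernst equation, ln Q = nF(E° − E)/RT = 2×96500×(1.13 − 1.113)/(8.314×303) = 1.302, so Q = 3.68.
With Q = [Co²⁺]/[Hg²⁺] and the known concentrations, [Co²⁺] in the numerator gives [Co²⁺] = 8.5 × 10^-4 M.

8.5 × 10^-4 M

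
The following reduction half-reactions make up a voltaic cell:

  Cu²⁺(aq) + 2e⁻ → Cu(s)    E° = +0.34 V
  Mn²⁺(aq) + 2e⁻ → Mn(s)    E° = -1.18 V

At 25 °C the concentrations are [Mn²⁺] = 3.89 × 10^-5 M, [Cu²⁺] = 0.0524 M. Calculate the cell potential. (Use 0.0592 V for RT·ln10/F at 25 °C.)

The Cu²⁺/Cu couple has the higher reduction potential and acts as the cathode, so E°_cell = +0.34 − (-1.18) = 1.52 V.
Balancing electrons gives n = 2; the reaction quotient is Q = [Mn²⁺]/[Cu²⁺] = 7.42 × 10^-4.
At 25 °C, E = E° − (0.0592/n) log Q = 1.52 − (0.0592/2)(-3.129) = 1.520 + 0.093 = 1.613 V.

1.61 V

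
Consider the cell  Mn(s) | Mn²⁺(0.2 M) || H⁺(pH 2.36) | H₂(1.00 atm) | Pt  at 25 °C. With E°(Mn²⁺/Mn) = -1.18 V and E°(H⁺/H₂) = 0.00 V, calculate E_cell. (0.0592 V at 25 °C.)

1.06 V

The hydrogen couple is the cathode, so E°_cell = 1.18 V; n = 2.
[H⁺] = 10^(−2.36) = 0.0044 M, and Q = [Mn²⁺]·P(H₂) / [H⁺]^2 = 1.05 × 10^4.
E = E° − (0.0592/2) log Q = 1.18 − (0.0592/2)(4.021) = 1.061 V.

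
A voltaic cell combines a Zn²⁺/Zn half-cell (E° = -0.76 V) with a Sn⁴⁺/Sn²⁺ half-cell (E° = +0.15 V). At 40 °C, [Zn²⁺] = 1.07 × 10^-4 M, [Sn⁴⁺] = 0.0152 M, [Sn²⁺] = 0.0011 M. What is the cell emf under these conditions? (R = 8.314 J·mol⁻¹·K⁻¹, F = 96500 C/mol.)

1.07 V

The Sn⁴⁺/Sn²⁺ couple has the higher reduction potential and acts as the cathode, so E°_cell = +0.15 − (-0.76) = 0.91 V.
Balancing electrons gives n = 2; the reaction quotient is Q = [Zn²⁺]·[Sn²⁺]/[Sn⁴⁺] = 7.74 × 10^-6.
E = E° − (RT/nF) ln Q = 0.91 − (8.314×313)/(2×96500) × (-11.769) = 0.910 + 0.159 = 1.069 V.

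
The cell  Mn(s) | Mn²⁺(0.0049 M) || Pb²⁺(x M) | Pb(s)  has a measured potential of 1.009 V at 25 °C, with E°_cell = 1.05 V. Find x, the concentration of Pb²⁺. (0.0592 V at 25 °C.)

2 × 10^-4 M

From the Nernst equation, log Q = n(E° − E)/0.0592 = 2(1.05 − 1.009)/0.0592 = 1.385, so Q = 24.3.
With Q = [Mn²⁺]/[Pb²⁺] and the known concentrations, [Pb²⁺] in the denominator gives [Pb²⁺] = 2 × 10^-4 M.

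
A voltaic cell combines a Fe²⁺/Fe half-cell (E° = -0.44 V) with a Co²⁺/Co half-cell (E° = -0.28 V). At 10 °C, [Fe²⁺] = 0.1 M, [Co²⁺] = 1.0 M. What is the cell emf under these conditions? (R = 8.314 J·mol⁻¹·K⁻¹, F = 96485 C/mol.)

0.188 V

The Co²⁺/Co couple has the higher reduction potential and acts as the cathode, so E°_cell = -0.28 − (-0.44) = 0.16 V.
Balancing electrons gives n = 2; the reaction quotient is Q = [Fe²⁺]/[Co²⁺] = 0.100.
E = E° − (RT/nF) ln Q = 0.16 − (8.314×283)/(2×96485) × (-2.303) = 0.160 + 0.028 = 0.188 V.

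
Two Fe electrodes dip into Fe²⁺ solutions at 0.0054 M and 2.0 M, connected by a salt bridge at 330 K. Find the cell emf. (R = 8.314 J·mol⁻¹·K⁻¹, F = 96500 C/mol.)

0.084 V

Both half-cells are Fe²⁺/Fe, so E°_cell = 0. The concentrated side is the cathode; the cell reaction moves Fe²⁺ from high to low concentration with n = 2.
Q = [Fe²⁺]_dilute/[Fe²⁺]_conc = 0.0054/2.0 = 0.00270.
E = 0 − (RT/nF) ln Q = −((8.314×330)/(2×96500))(-5.915) = 0.0841 V.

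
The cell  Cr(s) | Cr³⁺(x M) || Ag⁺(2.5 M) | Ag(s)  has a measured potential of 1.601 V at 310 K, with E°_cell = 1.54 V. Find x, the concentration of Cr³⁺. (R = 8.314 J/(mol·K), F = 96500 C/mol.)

0.017 M

From the Nernst equation, ln Q = nF(E° − E)/RT = 3×96500×(1.54 − 1.601)/(8.314×310) = -6.852, so Q = 0.00106.
With Q = [Cr³⁺]/[Ag⁺]^3 and the known concentrations, [Cr³⁺] in the numerator gives [Cr³⁺] = 0.017 M.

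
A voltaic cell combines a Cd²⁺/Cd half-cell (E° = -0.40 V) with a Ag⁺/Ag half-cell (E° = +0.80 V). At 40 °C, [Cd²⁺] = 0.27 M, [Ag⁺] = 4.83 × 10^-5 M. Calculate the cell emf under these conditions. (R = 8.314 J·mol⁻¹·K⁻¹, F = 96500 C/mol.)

0.950 V

The Ag⁺/Ag couple has the higher reduction potential and acts as the cathode, so E°_cell = +0.80 − (-0.40) = 1.20 V.
Balancing electrons gives n = 2; the reaction quotient is Q = [Cd²⁺]/[Ag⁺]^2 = 1.16 × 10^8.
E = E° − (RT/nF) ln Q = 1.20 − (8.314×313)/(2×96500) × (18.567) = 1.200 − 0.250 = 0.950 V.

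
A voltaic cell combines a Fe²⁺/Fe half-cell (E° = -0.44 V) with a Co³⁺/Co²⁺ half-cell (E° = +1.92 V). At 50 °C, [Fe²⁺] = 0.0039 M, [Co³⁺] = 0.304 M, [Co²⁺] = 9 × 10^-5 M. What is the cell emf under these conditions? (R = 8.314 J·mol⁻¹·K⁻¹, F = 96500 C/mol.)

2.66 V

The Co³⁺/Co²⁺ couple has the higher reduction potential and acts as the cathode, so E°_cell = +1.92 − (-0.44) = 2.36 V.
Balancing electrons gives n = 2; the reaction quotient is Q = [Fe²⁺]·[Co²⁺]^2/[Co³⁺]^2 = 3.42 × 10^-10.
E = E° − (RT/nF) ln Q = 2.36 − (8.314×323)/(2×96500) × (-21.797) = 2.360 + 0.303 = 2.663 V.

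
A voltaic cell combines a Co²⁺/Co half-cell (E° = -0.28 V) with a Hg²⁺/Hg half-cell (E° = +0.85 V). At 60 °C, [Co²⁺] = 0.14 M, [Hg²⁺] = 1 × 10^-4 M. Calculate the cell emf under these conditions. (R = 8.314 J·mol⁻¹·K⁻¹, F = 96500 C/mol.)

The Hg²⁺/Hg couple has the higher reduction potential and acts as the cathode, so E°_cell = +0.85 − (-0.28) = 1.13 V.
Balancing electrons gives n = 2; the reaction quotient is Q = [Co²⁺]/[Hg²⁺] = 1400.
E = E° − (RT/nF) ln Q = 1.13 − (8.314×333)/(2×96500) × (7.244) = 1.130 − 0.104 = 1.026 V.

1.03 V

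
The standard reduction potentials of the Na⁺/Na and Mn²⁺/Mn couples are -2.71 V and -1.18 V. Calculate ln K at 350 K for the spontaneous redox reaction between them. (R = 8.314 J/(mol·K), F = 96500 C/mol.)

ln K = 101.5

E°_cell = -1.18 − (-2.71) = 1.53 V, with n = 2 electrons transferred.
At equilibrium E = 0, so the Nernst equation gives ln K = nFE°/RT = (2)(96500)(1.53)/((8.314)(350)) = 101.48.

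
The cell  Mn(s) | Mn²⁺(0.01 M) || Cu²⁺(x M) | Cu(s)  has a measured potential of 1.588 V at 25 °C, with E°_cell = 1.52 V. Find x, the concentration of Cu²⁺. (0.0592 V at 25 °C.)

2.0 M

From the Nernst equation, log Q = n(E° − E)/0.0592 = 2(1.52 − 1.588)/0.0592 = -2.297, so Q = 0.00504.
With Q = [Mn²⁺]/[Cu²⁺] and the known concentrations, [Cu²⁺] in the denominator gives [Cu²⁺] = 2.0 M.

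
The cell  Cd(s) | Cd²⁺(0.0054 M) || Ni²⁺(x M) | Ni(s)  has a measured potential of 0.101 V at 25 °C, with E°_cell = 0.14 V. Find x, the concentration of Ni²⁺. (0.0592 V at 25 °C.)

2.6 × 10^-4 M

From the Nernst equation, log Q = n(E° − E)/0.0592 = 2(0.14 − 0.101)/0.0592 = 1.318, so Q = 20.8.
With Q = [Cd²⁺]/[Ni²⁺] and the known concentrations, [Ni²⁺] in the denominator gives [Ni²⁺] = 2.6 × 10^-4 M.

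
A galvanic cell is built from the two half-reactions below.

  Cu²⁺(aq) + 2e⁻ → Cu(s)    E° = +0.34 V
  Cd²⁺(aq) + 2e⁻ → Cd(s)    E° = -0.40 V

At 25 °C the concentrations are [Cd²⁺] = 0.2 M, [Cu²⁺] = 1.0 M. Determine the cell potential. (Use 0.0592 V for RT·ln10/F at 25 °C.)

The Cu²⁺/Cu couple has the higher reduction potential and acts as the cathode, so E°_cell = +0.34 − (-0.40) = 0.74 V.
Balancing electrons gives n = 2; the reaction quotient is Q = [Cd²⁺]/[Cu²⁺] = 0.200.
At 25 °C, E = E° − (0.0592/n) log Q = 0.74 − (0.0592/2)(-0.699) = 0.740 + 0.021 = 0.761 V.

0.761 V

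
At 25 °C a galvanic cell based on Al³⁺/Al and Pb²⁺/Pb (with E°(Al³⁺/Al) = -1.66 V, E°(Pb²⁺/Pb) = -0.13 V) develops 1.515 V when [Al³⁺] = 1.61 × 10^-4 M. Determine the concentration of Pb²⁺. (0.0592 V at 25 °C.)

From the Nernst equation, log Q = n(E° − E)/0.0592 = 6(1.53 − 1.515)/0.0592 = 1.520, so Q = 33.1.
With Q = [Al³⁺]^2/[Pb²⁺]^3 and the known concentrations, [Pb²⁺]^3 in the denominator gives [Pb²⁺] = 9.2 × 10^-4 M.

9.2 × 10^-4 M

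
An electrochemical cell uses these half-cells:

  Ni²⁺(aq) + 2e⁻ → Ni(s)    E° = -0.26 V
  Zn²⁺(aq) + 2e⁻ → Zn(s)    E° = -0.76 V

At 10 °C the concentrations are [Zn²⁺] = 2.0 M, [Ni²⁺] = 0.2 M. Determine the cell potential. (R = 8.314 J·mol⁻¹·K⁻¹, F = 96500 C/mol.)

The Ni²⁺/Ni couple has the higher reduction potential and acts as the cathode, so E°_cell = -0.26 − (-0.76) = 0.50 V.
Balancing electrons gives n = 2; the reaction quotient is Q = [Zn²⁺]/[Ni²⁺] = 10.0.
E = E° − (RT/nF) ln Q = 0.50 − (8.314×283)/(2×96500) × (2.303) = 0.500 − 0.028 = 0.472 V.

0.472 V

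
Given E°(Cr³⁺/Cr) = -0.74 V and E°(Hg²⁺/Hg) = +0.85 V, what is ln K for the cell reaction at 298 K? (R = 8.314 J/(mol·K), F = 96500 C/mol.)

ln K = 371.6

E°_cell = +0.85 − (-0.74) = 1.59 V, with n = 6 electrons transferred.
At equilibrium E = 0, so the Nernst equation gives ln K = nFE°/RT = (6)(96500)(1.59)/((8.314)(298)) = 371.58.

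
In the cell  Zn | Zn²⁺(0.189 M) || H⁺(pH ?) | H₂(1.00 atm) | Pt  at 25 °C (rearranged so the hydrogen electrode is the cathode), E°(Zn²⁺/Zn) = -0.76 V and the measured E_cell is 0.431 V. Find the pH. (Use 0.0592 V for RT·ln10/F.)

E°_cell = 0.76 V and n = 2.
log Q = n(E° − E)/0.0592 = 2×(0.76 − 0.431)/0.0592 = 11.115.
With Q = [Zn²⁺]·P(H₂) / [H⁺]^2, solving for [H⁺] gives log[H⁺] = -5.919, so pH = 5.92.

pH = 5.92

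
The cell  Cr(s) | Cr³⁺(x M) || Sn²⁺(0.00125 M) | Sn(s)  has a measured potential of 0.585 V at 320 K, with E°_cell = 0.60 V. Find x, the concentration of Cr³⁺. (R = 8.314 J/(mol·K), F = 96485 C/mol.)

From the Nernst equation, ln Q = nF(E° − E)/RT = 6×96485×(0.60 − 0.585)/(8.314×320) = 3.264, so Q = 26.2.
With Q = [Cr³⁺]^2/[Sn²⁺]^3 and the known concentrations, [Cr³⁺]^2 in the numerator gives [Cr³⁺] = 2.3 × 10^-4 M.

2.3 × 10^-4 M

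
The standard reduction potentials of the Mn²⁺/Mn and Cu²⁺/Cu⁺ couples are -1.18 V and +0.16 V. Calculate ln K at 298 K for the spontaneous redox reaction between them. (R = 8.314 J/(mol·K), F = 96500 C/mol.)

ln K = 104.4

E°_cell = +0.16 − (-1.18) = 1.34 V, with n = 2 electrons transferred.
At equilibrium E = 0, so the Nernst equation gives ln K = nFE°/RT = (2)(96500)(1.34)/((8.314)(298)) = 104.38.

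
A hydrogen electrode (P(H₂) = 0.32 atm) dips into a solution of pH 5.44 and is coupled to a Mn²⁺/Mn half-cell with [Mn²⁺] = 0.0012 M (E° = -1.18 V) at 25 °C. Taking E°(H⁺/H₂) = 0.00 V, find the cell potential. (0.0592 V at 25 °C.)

The hydrogen couple is the cathode, so E°_cell = 1.18 V; n = 2.
[H⁺] = 10^(−5.44) = 3.6 × 10^-6 M, and Q = [Mn²⁺]·P(H₂) / [H⁺]^2 = 2.91 × 10^7.
E = E° − (0.0592/2) log Q = 1.18 − (0.0592/2)(7.464) = 0.959 V.

0.96 V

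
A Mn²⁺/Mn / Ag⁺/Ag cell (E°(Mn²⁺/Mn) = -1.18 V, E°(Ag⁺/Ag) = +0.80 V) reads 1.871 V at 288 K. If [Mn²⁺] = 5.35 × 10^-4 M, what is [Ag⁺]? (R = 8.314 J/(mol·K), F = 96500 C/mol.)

2.9 × 10^-4 M

From the Nernst equation, ln Q = nF(E° − E)/RT = 2×96500×(1.98 − 1.871)/(8.314×288) = 8.786, so Q = 6540.
With Q = [Mn²⁺]/[Ag⁺]^2 and the known concentrations, [Ag⁺]^2 in the denominator gives [Ag⁺] = 2.9 × 10^-4 M.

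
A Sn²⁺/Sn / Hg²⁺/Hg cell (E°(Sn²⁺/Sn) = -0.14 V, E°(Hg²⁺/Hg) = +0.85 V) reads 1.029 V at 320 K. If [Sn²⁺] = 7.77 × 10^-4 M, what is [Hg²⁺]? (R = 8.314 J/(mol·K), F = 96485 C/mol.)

From the Nernst equation, ln Q = nF(E° − E)/RT = 2×96485×(0.99 − 1.029)/(8.314×320) = -2.829, so Q = 0.0591.
With Q = [Sn²⁺]/[Hg²⁺] and the known concentrations, [Hg²⁺] in the denominator gives [Hg²⁺] = 0.013 M.

0.013 M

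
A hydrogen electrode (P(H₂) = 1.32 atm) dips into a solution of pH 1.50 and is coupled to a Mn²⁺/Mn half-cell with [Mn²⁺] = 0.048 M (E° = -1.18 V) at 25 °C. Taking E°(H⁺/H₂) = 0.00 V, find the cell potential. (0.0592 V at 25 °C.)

The hydrogen couple is the cathode, so E°_cell = 1.18 V; n = 2.
[H⁺] = 10^(−1.50) = 0.032 M, and Q = [Mn²⁺]·P(H₂) / [H⁺]^2 = 63.4.
E = E° − (0.0592/2) log Q = 1.18 − (0.0592/2)(1.802) = 1.127 V.

1.13 V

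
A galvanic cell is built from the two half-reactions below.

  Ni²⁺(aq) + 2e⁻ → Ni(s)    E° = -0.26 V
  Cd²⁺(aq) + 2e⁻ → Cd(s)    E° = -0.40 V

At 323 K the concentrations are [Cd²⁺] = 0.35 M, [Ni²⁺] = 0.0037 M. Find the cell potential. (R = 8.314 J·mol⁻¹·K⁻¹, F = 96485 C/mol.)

The Ni²⁺/Ni couple has the higher reduction potential and acts as the cathode, so E°_cell = -0.26 − (-0.40) = 0.14 V.
Balancing electrons gives n = 2; the reaction quotient is Q = [Cd²⁺]/[Ni²⁺] = 94.6.
E = E° − (RT/nF) ln Q = 0.14 − (8.314×323)/(2×96485) × (4.550) = 0.140 − 0.063 = 0.077 V.

0.077 V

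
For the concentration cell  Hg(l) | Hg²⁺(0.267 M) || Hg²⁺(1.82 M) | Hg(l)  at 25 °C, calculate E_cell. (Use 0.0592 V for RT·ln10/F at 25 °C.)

0.025 V

Both half-cells are Hg²⁺/Hg, so E°_cell = 0. The concentrated side is the cathode; the cell reaction moves Hg²⁺ from high to low concentration with n = 2.
Q = [Hg²⁺]_dilute/[Hg²⁺]_conc = 0.267/1.82 = 0.147.
E = 0 − (0.0592/2) log Q = −(0.0592/2)(-0.834) = 0.0247 V.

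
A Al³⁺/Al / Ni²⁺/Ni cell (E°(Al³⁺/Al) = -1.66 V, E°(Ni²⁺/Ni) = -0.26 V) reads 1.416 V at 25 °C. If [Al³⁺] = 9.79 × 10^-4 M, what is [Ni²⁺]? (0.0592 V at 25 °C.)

0.034 M

From the Nernst equation, log Q = n(E° − E)/0.0592 = 6(1.40 − 1.416)/0.0592 = -1.622, so Q = 0.0239.
With Q = [Al³⁺]^2/[Ni²⁺]^3 and the known concentrations, [Ni²⁺]^3 in the denominator gives [Ni²⁺] = 0.034 M.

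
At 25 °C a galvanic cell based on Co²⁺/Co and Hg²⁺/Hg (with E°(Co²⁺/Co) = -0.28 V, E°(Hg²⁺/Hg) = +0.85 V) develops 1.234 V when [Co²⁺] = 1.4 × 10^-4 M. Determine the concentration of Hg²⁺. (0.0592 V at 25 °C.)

From the Nernst equation, log Q = n(E° − E)/0.0592 = 2(1.13 − 1.234)/0.0592 = -3.514, so Q = 3.07 × 10^-4.
With Q = [Co²⁺]/[Hg²⁺] and the known concentrations, [Hg²⁺] in the denominator gives [Hg²⁺] = 0.46 M.

0.46 M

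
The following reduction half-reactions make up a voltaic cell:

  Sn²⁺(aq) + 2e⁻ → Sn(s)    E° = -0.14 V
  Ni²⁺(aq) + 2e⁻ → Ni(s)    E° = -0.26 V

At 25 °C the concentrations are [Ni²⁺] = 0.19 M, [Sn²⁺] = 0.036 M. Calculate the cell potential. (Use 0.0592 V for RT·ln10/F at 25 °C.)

The Sn²⁺/Sn couple has the higher reduction potential and acts as the cathode, so E°_cell = -0.14 − (-0.26) = 0.12 V.
Balancing electrons gives n = 2; the reaction quotient is Q = [Ni²⁺]/[Sn²⁺] = 5.28.
At 25 °C, E = E° − (0.0592/n) log Q = 0.12 − (0.0592/2)(0.722) = 0.120 − 0.021 = 0.099 V.

0.099 V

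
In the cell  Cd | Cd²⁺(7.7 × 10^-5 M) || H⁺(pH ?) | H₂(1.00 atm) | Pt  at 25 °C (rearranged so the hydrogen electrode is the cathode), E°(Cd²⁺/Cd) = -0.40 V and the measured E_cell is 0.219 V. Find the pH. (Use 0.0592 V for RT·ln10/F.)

pH = 5.11

E°_cell = 0.40 V and n = 2.
log Q = n(E° − E)/0.0592 = 2×(0.40 − 0.219)/0.0592 = 6.115.
With Q = [Cd²⁺]·P(H₂) / [H⁺]^2, solving for [H⁺] gives log[H⁺] = -5.114, so pH = 5.11.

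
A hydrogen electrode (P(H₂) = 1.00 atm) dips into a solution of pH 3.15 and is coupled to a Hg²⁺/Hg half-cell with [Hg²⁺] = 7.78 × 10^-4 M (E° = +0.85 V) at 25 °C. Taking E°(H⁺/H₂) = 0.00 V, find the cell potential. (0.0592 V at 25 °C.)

0.94 V

The Hg²⁺/Hg couple is the cathode, so E°_cell = 0.85 V; n = 2.
[H⁺] = 10^(−3.15) = 7.1 × 10^-4 M, and Q = [H⁺]^2 / ([Hg²⁺]·P(H₂)) = 6.44 × 10^-4.
E = E° − (0.0592/2) log Q = 0.85 − (0.0592/2)(-3.191) = 0.944 V.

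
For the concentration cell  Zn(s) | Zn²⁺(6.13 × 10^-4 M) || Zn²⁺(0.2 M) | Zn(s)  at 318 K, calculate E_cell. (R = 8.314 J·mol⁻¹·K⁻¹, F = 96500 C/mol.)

Both half-cells are Zn²⁺/Zn, so E°_cell = 0. The concentrated side is the cathode; the cell reaction moves Zn²⁺ from high to low concentration with n = 2.
Q = [Zn²⁺]_dilute/[Zn²⁺]_conc = 6.13 × 10^-4/0.2 = 0.00306.
E = 0 − (RT/nF) ln Q = −((8.314×318)/(2×96500))(-5.788) = 0.0793 V.

0.079 V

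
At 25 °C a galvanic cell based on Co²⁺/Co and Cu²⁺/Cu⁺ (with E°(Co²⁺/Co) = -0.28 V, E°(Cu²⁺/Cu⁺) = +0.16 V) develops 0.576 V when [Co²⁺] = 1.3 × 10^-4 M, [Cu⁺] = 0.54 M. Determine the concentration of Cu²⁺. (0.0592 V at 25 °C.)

1.2 M

From the Nernst equation, log Q = n(E° − E)/0.0592 = 2(0.44 − 0.576)/0.0592 = -4.595, so Q = 2.54 × 10^-5.
With Q = [Co²⁺]·[Cu⁺]^2/[Cu²⁺]^2 and the known concentrations, [Cu²⁺]^2 in the denominator gives [Cu²⁺] = 1.2 M.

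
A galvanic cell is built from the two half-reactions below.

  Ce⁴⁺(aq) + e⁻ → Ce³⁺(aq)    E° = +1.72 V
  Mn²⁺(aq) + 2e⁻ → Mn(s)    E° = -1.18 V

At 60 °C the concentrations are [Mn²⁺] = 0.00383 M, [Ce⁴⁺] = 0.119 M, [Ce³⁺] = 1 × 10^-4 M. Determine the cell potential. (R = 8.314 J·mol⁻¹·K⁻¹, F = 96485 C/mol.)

3.18 V

The Ce⁴⁺/Ce³⁺ couple has the higher reduction potential and acts as the cathode, so E°_cell = +1.72 − (-1.18) = 2.90 V.
Balancing electrons gives n = 2; the reaction quotient is Q = [Mn²⁺]·[Ce³⁺]^2/[Ce⁴⁺]^2 = 2.7 × 10^-9.
E = E° − (RT/nF) ln Q = 2.90 − (8.314×333)/(2×96485) × (-19.728) = 2.900 + 0.283 = 3.183 V.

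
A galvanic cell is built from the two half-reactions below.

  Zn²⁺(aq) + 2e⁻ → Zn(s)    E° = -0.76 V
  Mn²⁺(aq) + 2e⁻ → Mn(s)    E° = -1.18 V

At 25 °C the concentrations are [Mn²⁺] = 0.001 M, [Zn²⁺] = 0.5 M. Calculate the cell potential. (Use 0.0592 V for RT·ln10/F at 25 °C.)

0.500 V

The Zn²⁺/Zn couple has the higher reduction potential and acts as the cathode, so E°_cell = -0.76 − (-1.18) = 0.42 V.
Balancing electrons gives n = 2; the reaction quotient is Q = [Mn²⁺]/[Zn²⁺] = 0.00200.
At 25 °C, E = E° − (0.0592/n) log Q = 0.42 − (0.0592/2)(-2.699) = 0.420 + 0.080 = 0.500 V.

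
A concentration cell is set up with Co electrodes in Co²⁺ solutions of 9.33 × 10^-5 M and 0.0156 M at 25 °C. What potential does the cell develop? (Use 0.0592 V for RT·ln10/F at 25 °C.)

Both half-cells are Co²⁺/Co, so E°_cell = 0. The concentrated side is the cathode; the cell reaction moves Co²⁺ from high to low concentration with n = 2.
Q = [Co²⁺]_dilute/[Co²⁺]_conc = 9.33 × 10^-5/0.0156 = 0.00598.
E = 0 − (0.0592/2) log Q = −(0.0592/2)(-2.223) = 0.0658 V.

0.066 V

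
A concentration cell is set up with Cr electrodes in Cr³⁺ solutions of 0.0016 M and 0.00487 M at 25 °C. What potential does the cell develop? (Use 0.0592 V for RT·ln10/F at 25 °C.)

0.010 V

Both half-cells are Cr³⁺/Cr, so E°_cell = 0. The concentrated side is the cathode; the cell reaction moves Cr³⁺ from high to low concentration with n = 3.
Q = [Cr³⁺]_dilute/[Cr³⁺]_conc = 0.0016/0.00487 = 0.329.
E = 0 − (0.0592/3) log Q = −(0.0592/3)(-0.483) = 0.0095 V.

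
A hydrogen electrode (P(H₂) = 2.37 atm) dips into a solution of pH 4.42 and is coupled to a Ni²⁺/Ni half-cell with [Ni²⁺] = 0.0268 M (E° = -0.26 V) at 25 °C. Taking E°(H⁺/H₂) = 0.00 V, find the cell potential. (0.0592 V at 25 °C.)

The hydrogen couple is the cathode, so E°_cell = 0.26 V; n = 2.
[H⁺] = 10^(−4.42) = 3.8 × 10^-5 M, and Q = [Ni²⁺]·P(H₂) / [H⁺]^2 = 4.39 × 10^7.
E = E° − (0.0592/2) log Q = 0.26 − (0.0592/2)(7.643) = 0.034 V.

0.034 V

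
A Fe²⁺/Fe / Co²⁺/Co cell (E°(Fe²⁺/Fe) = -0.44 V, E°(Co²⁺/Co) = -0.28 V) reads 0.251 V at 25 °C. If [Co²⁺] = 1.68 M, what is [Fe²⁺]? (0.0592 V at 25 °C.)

0.0014 M

From the Nernst equation, log Q = n(E° − E)/0.0592 = 2(0.16 − 0.251)/0.0592 = -3.074, so Q = 8.43 × 10^-4.
With Q = [Fe²⁺]/[Co²⁺] and the known concentrations, [Fe²⁺] in the numerator gives [Fe²⁺] = 0.0014 M.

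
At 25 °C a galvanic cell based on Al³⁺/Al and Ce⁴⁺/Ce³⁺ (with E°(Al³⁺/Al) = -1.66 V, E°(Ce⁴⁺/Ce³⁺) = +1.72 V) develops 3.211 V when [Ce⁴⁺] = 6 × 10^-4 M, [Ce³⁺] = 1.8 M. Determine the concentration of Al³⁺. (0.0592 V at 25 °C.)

From the Nernst equation, log Q = n(E° − E)/0.0592 = 3(3.38 − 3.211)/0.0592 = 8.564, so Q = 3.67 × 10^8.
With Q = [Al³⁺]·[Ce³⁺]^3/[Ce⁴⁺]^3 and the known concentrations, [Al³⁺] in the numerator gives [Al³⁺] = 0.014 M.

0.014 M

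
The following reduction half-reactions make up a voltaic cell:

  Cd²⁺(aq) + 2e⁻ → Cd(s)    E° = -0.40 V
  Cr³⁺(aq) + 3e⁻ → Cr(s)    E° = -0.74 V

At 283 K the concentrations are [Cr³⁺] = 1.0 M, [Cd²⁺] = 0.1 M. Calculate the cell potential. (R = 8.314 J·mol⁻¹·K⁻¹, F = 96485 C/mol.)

0.312 V

The Cd²⁺/Cd couple has the higher reduction potential and acts as the cathode, so E°_cell = -0.40 − (-0.74) = 0.34 V.
Balancing electrons gives n = 6; the reaction quotient is Q = [Cr³⁺]^2/[Cd²⁺]^3 = 1000.
E = E° − (RT/nF) ln Q = 0.34 − (8.314×283)/(6×96485) × (6.908) = 0.340 − 0.028 = 0.312 V.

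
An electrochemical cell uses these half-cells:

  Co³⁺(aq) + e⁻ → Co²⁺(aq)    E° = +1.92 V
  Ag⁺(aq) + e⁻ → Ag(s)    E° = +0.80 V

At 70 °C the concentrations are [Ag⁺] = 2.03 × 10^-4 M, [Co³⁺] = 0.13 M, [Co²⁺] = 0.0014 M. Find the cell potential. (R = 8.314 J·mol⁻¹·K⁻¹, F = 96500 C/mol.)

The Co³⁺/Co²⁺ couple has the higher reduction potential and acts as the cathode, so E°_cell = +1.92 − (+0.80) = 1.12 V.
Balancing electrons gives n = 1; the reaction quotient is Q = [Ag⁺]·[Co²⁺]/[Co³⁺] = 2.19 × 10^-6.
E = E° − (RT/nF) ln Q = 1.12 − (8.314×343)/(1×96500) × (-13.033) = 1.120 + 0.385 = 1.505 V.

1.51 V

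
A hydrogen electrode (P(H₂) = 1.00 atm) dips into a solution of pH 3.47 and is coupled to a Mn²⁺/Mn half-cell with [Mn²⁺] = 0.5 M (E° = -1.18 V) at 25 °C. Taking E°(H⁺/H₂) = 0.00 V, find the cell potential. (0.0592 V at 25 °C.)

0.98 V

The hydrogen couple is the cathode, so E°_cell = 1.18 V; n = 2.
[H⁺] = 10^(−3.47) = 3.4 × 10^-4 M, and Q = [Mn²⁺]·P(H₂) / [H⁺]^2 = 4.35 × 10^6.
E = E° − (0.0592/2) log Q = 1.18 − (0.0592/2)(6.639) = 0.983 V.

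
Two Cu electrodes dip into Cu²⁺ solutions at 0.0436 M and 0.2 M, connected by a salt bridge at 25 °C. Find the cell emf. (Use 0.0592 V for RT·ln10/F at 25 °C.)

0.020 V

Both half-cells are Cu²⁺/Cu, so E°_cell = 0. The concentrated side is the cathode; the cell reaction moves Cu²⁺ from high to low concentration with n = 2.
Q = [Cu²⁺]_dilute/[Cu²⁺]_conc = 0.0436/0.2 = 0.218.
E = 0 − (0.0592/2) log Q = −(0.0592/2)(-0.662) = 0.0196 V.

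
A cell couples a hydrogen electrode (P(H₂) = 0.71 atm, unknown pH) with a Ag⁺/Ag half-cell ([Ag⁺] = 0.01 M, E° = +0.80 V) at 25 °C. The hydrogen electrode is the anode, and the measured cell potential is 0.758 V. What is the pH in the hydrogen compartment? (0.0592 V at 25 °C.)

E°_cell = 0.80 V and n = 2.
log Q = n(E° − E)/0.0592 = 2×(0.80 − 0.758)/0.0592 = 1.419.
With Q = [H⁺]^2 / ([Ag⁺]^2·P(H₂)), solving for [H⁺] gives log[H⁺] = -1.365, so pH = 1.36.

pH = 1.36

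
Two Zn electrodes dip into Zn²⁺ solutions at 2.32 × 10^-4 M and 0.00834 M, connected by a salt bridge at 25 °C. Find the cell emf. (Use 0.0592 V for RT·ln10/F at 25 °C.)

Both half-cells are Zn²⁺/Zn, so E°_cell = 0. The concentrated side is the cathode; the cell reaction moves Zn²⁺ from high to low concentration with n = 2.
Q = [Zn²⁺]_dilute/[Zn²⁺]_conc = 2.32 × 10^-4/0.00834 = 0.0278.
E = 0 − (0.0592/2) log Q = −(0.0592/2)(-1.556) = 0.0461 V.

0.046 V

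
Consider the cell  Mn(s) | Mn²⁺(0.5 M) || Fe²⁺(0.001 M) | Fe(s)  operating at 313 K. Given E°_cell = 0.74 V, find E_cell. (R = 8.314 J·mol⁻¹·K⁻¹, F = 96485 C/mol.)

0.656 V

Balancing electrons gives n = 2; the reaction quotient is Q = [Mn²⁺]/[Fe²⁺] = 500.
E = E° − (RT/nF) ln Q = 0.74 − (8.314×313)/(2×96485) × (6.215) = 0.740 − 0.084 = 0.656 V.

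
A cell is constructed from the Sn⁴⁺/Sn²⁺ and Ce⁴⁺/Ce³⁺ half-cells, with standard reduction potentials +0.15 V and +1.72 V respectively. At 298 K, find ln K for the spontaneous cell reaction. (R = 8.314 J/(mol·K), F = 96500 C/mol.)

E°_cell = +1.72 − (+0.15) = 1.57 V, with n = 2 electrons transferred.
At equilibrium E = 0, so the Nernst equation gives ln K = nFE°/RT = (2)(96500)(1.57)/((8.314)(298)) = 122.30.

ln K = 122.3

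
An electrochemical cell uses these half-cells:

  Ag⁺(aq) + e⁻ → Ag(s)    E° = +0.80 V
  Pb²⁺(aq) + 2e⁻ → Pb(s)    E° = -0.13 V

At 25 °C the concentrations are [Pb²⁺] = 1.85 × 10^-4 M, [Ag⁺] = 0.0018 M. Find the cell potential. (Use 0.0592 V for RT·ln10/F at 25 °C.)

The Ag⁺/Ag couple has the higher reduction potential and acts as the cathode, so E°_cell = +0.80 − (-0.13) = 0.93 V.
Balancing electrons gives n = 2; the reaction quotient is Q = [Pb²⁺]/[Ag⁺]^2 = 57.1.
At 25 °C, E = E° − (0.0592/n) log Q = 0.93 − (0.0592/2)(1.757) = 0.930 − 0.052 = 0.878 V.

0.878 V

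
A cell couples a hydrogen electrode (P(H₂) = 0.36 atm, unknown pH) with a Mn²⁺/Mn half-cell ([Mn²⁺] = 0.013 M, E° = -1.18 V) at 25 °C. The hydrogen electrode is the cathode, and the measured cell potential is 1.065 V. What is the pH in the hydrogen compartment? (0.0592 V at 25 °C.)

pH = 3.11

E°_cell = 1.18 V and n = 2.
log Q = n(E° − E)/0.0592 = 2×(1.18 − 1.065)/0.0592 = 3.885.
With Q = [Mn²⁺]·P(H₂) / [H⁺]^2, solving for [H⁺] gives log[H⁺] = -3.107, so pH = 3.11.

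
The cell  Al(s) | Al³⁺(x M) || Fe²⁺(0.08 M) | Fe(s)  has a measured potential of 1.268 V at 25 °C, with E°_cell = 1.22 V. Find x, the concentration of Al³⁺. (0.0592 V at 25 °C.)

From the Nernst equation, log Q = n(E° − E)/0.0592 = 6(1.22 − 1.268)/0.0592 = -4.865, so Q = 1.37 × 10^-5.
With Q = [Al³⁺]^2/[Fe²⁺]^3 and the known concentrations, [Al³⁺]^2 in the numerator gives [Al³⁺] = 8.4 × 10^-5 M.

8.4 × 10^-5 M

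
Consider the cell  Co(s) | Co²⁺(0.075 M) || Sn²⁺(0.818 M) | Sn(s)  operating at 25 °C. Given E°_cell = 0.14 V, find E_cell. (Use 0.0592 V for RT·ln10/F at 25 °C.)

0.171 V

Balancing electrons gives n = 2; the reaction quotient is Q = [Co²⁺]/[Sn²⁺] = 0.0917.
At 25 °C, E = E° − (0.0592/n) log Q = 0.14 − (0.0592/2)(-1.038) = 0.140 + 0.031 = 0.171 V.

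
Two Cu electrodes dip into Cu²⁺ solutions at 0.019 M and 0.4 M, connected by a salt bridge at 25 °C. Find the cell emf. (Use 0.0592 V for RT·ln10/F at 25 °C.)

Both half-cells are Cu²⁺/Cu, so E°_cell = 0. The concentrated side is the cathode; the cell reaction moves Cu²⁺ from high to low concentration with n = 2.
Q = [Cu²⁺]_dilute/[Cu²⁺]_conc = 0.019/0.4 = 0.0475.
E = 0 − (0.0592/2) log Q = −(0.0592/2)(-1.323) = 0.0392 V.

0.039 V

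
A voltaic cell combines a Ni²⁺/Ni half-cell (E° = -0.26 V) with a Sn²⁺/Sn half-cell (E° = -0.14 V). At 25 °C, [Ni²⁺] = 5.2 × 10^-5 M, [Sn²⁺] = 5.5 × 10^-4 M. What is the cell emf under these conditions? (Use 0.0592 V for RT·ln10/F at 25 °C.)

The Sn²⁺/Sn couple has the higher reduction potential and acts as the cathode, so E°_cell = -0.14 − (-0.26) = 0.12 V.
Balancing electrons gives n = 2; the reaction quotient is Q = [Ni²⁺]/[Sn²⁺] = 0.0945.
At 25 °C, E = E° − (0.0592/n) log Q = 0.12 − (0.0592/2)(-1.024) = 0.120 + 0.030 = 0.150 V.

0.150 V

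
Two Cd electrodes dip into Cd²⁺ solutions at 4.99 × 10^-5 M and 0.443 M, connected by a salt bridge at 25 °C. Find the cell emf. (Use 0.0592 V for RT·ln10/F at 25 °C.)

Both half-cells are Cd²⁺/Cd, so E°_cell = 0. The concentrated side is the cathode; the cell reaction moves Cd²⁺ from high to low concentration with n = 2.
Q = [Cd²⁺]_dilute/[Cd²⁺]_conc = 4.99 × 10^-5/0.443 = 1.13 × 10^-4.
E = 0 − (0.0592/2) log Q = −(0.0592/2)(-3.948) = 0.1169 V.

0.12 V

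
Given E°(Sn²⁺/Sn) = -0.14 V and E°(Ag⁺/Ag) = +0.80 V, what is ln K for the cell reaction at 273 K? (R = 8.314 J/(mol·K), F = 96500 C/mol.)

ln K = 79.9

E°_cell = +0.80 − (-0.14) = 0.94 V, with n = 2 electrons transferred.
At equilibrium E = 0, so the Nernst equation gives ln K = nFE°/RT = (2)(96500)(0.94)/((8.314)(273)) = 79.93.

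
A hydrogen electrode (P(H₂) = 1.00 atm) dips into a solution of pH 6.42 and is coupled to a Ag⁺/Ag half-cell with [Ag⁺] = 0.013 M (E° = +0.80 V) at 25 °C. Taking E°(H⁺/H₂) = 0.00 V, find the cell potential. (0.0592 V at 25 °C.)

1.07 V

The Ag⁺/Ag couple is the cathode, so E°_cell = 0.80 V; n = 2.
[H⁺] = 10^(−6.42) = 3.8 × 10^-7 M, and Q = [H⁺]^2 / ([Ag⁺]^2·P(H₂)) = 8.55 × 10^-10.
E = E° − (0.0592/2) log Q = 0.80 − (0.0592/2)(-9.068) = 1.068 V.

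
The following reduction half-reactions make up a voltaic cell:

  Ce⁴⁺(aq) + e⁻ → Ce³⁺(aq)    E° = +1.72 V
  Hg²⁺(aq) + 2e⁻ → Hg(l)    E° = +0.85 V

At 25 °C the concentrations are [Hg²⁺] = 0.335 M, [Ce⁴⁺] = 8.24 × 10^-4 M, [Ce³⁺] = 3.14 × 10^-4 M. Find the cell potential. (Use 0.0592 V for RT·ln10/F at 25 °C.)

0.909 V

The Ce⁴⁺/Ce³⁺ couple has the higher reduction potential and acts as the cathode, so E°_cell = +1.72 − (+0.85) = 0.87 V.
Balancing electrons gives n = 2; the reaction quotient is Q = [Hg²⁺]·[Ce³⁺]^2/[Ce⁴⁺]^2 = 0.0486.
At 25 °C, E = E° − (0.0592/n) log Q = 0.87 − (0.0592/2)(-1.313) = 0.870 + 0.039 = 0.909 V.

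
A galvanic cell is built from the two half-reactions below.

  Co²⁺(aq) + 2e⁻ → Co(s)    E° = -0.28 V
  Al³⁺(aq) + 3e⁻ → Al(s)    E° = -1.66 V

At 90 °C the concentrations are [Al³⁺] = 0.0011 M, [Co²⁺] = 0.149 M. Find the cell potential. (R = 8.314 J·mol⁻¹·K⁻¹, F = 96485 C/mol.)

The Co²⁺/Co couple has the higher reduction potential and acts as the cathode, so E°_cell = -0.28 − (-1.66) = 1.38 V.
Balancing electrons gives n = 6; the reaction quotient is Q = [Al³⁺]^2/[Co²⁺]^3 = 3.66 × 10^-4.
E = E° − (RT/nF) ln Q = 1.38 − (8.314×363)/(6×96485) × (-7.913) = 1.380 + 0.041 = 1.421 V.

1.42 V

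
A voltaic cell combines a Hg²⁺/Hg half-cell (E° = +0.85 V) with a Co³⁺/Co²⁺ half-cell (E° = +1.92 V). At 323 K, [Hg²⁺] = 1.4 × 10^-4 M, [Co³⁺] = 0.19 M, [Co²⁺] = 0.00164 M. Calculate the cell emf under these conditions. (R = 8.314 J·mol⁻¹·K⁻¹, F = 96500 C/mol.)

The Co³⁺/Co²⁺ couple has the higher reduction potential and acts as the cathode, so E°_cell = +1.92 − (+0.85) = 1.07 V.
Balancing electrons gives n = 2; the reaction quotient is Q = [Hg²⁺]·[Co²⁺]^2/[Co³⁺]^2 = 1.04 × 10^-8.
E = E° − (RT/nF) ln Q = 1.07 − (8.314×323)/(2×96500) × (-18.379) = 1.070 + 0.256 = 1.326 V.

1.33 V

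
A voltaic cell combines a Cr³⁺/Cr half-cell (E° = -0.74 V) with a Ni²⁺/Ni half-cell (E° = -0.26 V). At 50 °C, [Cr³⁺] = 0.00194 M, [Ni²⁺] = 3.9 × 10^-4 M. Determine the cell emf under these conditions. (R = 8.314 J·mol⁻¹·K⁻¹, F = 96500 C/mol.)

0.429 V

The Ni²⁺/Ni couple has the higher reduction potential and acts as the cathode, so E°_cell = -0.26 − (-0.74) = 0.48 V.
Balancing electrons gives n = 6; the reaction quotient is Q = [Cr³⁺]^2/[Ni²⁺]^3 = 6.34 × 10^4.
E = E° − (RT/nF) ln Q = 0.48 − (8.314×323)/(6×96500) × (11.058) = 0.480 − 0.051 = 0.429 V.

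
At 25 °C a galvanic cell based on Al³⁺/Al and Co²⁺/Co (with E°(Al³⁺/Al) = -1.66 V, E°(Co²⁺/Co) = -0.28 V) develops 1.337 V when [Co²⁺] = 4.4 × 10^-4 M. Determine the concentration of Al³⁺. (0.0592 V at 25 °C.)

From the Nernst equation, log Q = n(E° − E)/0.0592 = 6(1.38 − 1.337)/0.0592 = 4.358, so Q = 2.28 × 10^4.
With Q = [Al³⁺]^2/[Co²⁺]^3 and the known concentrations, [Al³⁺]^2 in the numerator gives [Al³⁺] = 0.0014 M.

0.0014 M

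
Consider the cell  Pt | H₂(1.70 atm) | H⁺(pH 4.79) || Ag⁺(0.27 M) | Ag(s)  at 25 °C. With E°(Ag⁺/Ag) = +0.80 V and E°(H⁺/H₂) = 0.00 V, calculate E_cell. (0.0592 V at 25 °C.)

1.06 V

The Ag⁺/Ag couple is the cathode, so E°_cell = 0.80 V; n = 2.
[H⁺] = 10^(−4.79) = 1.6 × 10^-5 M, and Q = [H⁺]^2 / ([Ag⁺]^2·P(H₂)) = 2.12 × 10^-9.
E = E° − (0.0592/2) log Q = 0.80 − (0.0592/2)(-8.673) = 1.057 V.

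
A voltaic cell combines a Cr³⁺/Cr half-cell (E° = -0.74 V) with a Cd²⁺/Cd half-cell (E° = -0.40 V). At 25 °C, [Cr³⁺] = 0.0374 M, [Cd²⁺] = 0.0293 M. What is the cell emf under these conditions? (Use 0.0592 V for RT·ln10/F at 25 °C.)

The Cd²⁺/Cd couple has the higher reduction potential and acts as the cathode, so E°_cell = -0.40 − (-0.74) = 0.34 V.
Balancing electrons gives n = 6; the reaction quotient is Q = [Cr³⁺]^2/[Cd²⁺]^3 = 55.6.
At 25 °C, E = E° − (0.0592/n) log Q = 0.34 − (0.0592/6)(1.745) = 0.340 − 0.017 = 0.323 V.

0.323 V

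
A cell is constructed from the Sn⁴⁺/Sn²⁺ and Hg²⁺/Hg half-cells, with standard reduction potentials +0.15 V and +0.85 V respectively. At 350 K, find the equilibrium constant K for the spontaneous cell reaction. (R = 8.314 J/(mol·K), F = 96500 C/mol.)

E°_cell = +0.85 − (+0.15) = 0.70 V, with n = 2 electrons transferred.
At equilibrium E = 0, so the Nernst equation gives ln K = nFE°/RT = (2)(96500)(0.70)/((8.314)(350)) = 46.43.
K = e^46.43 = 1.5 × 10^20.

1.5 × 10^20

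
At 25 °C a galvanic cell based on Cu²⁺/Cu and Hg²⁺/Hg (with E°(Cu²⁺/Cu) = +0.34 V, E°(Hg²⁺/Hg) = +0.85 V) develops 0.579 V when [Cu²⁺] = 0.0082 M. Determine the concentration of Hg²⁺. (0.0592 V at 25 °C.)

1.8 M

From the Nernst equation, log Q = n(E° − E)/0.0592 = 2(0.51 − 0.579)/0.0592 = -2.331, so Q = 0.00467.
With Q = [Cu²⁺]/[Hg²⁺] and the known concentrations, [Hg²⁺] in the denominator gives [Hg²⁺] = 1.8 M.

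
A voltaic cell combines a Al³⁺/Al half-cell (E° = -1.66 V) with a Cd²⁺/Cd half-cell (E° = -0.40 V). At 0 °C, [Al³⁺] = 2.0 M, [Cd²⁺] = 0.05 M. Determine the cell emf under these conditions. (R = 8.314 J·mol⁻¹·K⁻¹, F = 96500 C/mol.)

The Cd²⁺/Cd couple has the higher reduction potential and acts as the cathode, so E°_cell = -0.40 − (-1.66) = 1.26 V.
Balancing electrons gives n = 6; the reaction quotient is Q = [Al³⁺]^2/[Cd²⁺]^3 = 3.2 × 10^4.
E = E° − (RT/nF) ln Q = 1.26 − (8.314×273)/(6×96500) × (10.373) = 1.260 − 0.041 = 1.219 V.

1.22 V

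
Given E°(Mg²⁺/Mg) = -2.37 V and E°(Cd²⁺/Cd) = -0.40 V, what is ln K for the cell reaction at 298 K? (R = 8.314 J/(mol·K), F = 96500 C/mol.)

E°_cell = -0.40 − (-2.37) = 1.97 V, with n = 2 electrons transferred.
At equilibrium E = 0, so the Nernst equation gives ln K = nFE°/RT = (2)(96500)(1.97)/((8.314)(298)) = 153.46.

ln K = 153.5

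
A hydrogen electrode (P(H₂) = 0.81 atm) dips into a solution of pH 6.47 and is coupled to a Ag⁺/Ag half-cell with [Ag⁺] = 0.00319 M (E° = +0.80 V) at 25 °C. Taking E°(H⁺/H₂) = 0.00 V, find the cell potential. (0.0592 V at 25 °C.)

The Ag⁺/Ag couple is the cathode, so E°_cell = 0.80 V; n = 2.
[H⁺] = 10^(−6.47) = 3.4 × 10^-7 M, and Q = [H⁺]^2 / ([Ag⁺]^2·P(H₂)) = 1.39 × 10^-8.
E = E° − (0.0592/2) log Q = 0.80 − (0.0592/2)(-7.856) = 1.033 V.

1.03 V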